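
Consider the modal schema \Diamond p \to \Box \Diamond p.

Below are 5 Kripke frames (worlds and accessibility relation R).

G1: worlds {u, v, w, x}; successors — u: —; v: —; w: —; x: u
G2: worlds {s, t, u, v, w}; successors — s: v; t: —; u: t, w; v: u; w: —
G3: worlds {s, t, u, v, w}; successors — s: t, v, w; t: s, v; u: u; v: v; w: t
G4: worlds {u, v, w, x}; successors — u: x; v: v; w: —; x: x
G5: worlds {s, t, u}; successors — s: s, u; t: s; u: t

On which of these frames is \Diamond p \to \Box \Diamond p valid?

G4

The schema corresponds to the Euclidean property: \forall x \forall y \forall z (Rxy \wedge Rxz \to Ryz).
G1: fails — Rxu and Rxu but not Ruu.
G2: fails — Rsv and Rsv but not Rvv.
G3: fails — Rsv and Rsw but not Rvw.
G4: ✓.
G5: fails — Rsu and Rsu but not Ruu.
Valid on: G4.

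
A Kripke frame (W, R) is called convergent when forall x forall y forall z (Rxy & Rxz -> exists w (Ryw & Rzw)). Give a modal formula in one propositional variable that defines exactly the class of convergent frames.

The condition is convergence. The .2 schema ◇□q → □◇q defines it.
Suppose ◇□q→□◇q is valid. Take Rxy, Rxz and set V(q)={w : Ryw}. Then □q at y so ◇□q at x, so □◇q at x, so ◇q at z, giving w with Rzw and Ryw.

◇□q → □◇q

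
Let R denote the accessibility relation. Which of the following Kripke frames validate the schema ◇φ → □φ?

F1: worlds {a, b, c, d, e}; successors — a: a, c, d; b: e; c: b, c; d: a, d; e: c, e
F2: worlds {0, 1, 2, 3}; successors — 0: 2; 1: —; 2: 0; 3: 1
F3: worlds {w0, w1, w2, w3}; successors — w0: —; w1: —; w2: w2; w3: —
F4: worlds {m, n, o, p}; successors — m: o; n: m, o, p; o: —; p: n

F2, F3

This is the axiom for partial functionality; its first-order frame correspondent is ∀x ∀y ∀z (Rxy ∧ Rxz → y = z).
F1: fails — a sees both a and c.
F2: ✓.
F3: ✓.
F4: fails — n sees both m and o.
Valid on: F2, F3.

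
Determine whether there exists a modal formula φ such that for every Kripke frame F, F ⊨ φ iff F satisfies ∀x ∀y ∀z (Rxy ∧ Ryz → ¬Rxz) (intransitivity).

No — not modally definable

If a class were modally definable it would be closed under surjective bounded morphisms (Goldblatt–Thomason).
The 5-cycle (worlds w0,w1,w2,w3,w4 with w0→w1→w2→w3→w4→w0) is intransitive. Mapping every world to a single reflexive point • is a surjective bounded morphism; the reflexive point is not intransitive (R••∧R•• but R••).
So no modal formula (or set of formulas) defines exactly the intransitive frames.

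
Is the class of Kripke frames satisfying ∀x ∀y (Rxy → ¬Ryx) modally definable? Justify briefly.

If a class were modally definable it would be closed under surjective bounded morphisms (Goldblatt–Thomason).
The 3-cycle (worlds w0,w1,w2 with w0→w1→w2→w0) is asymmetric. Mapping every world to a single reflexive point • is a surjective bounded morphism, and the reflexive point is not asymmetric (R•• but asymmetry requires ¬R••).
So no modal formula (or set of formulas) defines exactly the asymmetric frames.

No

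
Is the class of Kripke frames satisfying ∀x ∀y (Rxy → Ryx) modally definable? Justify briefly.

Yes — defined by p → □◇p

Yes: it is symmetry, defined by the B schema p → □◇p.
Suppose p→□◇p is valid. Take Rxy and set V(p)={x}. Then p at x, so □◇p at x, so ◇p at y, so some z with Ryz has p; z=x, i.e. Ryx.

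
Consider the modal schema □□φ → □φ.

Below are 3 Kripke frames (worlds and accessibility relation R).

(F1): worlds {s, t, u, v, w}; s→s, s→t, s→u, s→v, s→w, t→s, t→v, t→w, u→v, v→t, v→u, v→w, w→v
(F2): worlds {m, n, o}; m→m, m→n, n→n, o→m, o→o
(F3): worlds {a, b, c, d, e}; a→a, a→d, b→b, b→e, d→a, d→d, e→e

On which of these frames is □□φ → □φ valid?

(F2), (F3)

Frame correspondent (Sahlqvist): ∀x ∀y (Rxy → ∃z (Rxz ∧ Rzy)) — i.e. density.
(F1): fails — Ruv but no z with Ruz and Rzv.
(F2): condition met.
(F3): condition met.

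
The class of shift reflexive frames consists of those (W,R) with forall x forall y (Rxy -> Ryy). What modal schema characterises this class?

□(□q → q)

The condition is shift-reflexivity. The T□ schema □(□q → q) defines it.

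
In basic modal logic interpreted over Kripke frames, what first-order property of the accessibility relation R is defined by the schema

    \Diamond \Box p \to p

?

Replacing p by ¬p and contraposing gives the equivalent schema p → □◇p.
Suppose p→□◇p is valid. Take Rxy and set V(p)={x}. Then p at x, so □◇p at x, so ◇p at y, so some z with Ryz has p; z=x, i.e. Ryx.
The converse is a direct semantic check.
So the correspondent is symmetry.

Symmetry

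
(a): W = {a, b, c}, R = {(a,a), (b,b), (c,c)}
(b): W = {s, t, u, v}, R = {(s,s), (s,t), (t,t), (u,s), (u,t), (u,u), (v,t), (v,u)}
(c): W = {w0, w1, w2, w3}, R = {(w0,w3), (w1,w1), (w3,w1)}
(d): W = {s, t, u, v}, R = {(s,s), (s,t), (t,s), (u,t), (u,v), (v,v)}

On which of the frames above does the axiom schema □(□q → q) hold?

(a), (b)

This is the axiom for shift-reflexivity; its first-order frame correspondent is ∀x ∀y (Rxy → Ryy).
(a): condition met.
(b): condition met.
(c): fails — Rw0w3 but not Rw3w3.
(d): fails — Rut but not Rtt.
Valid on: (a), (b).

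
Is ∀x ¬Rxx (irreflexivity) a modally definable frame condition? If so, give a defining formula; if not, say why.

Not definable by any modal formula

Any modally definable frame class is closed under surjective bounded morphisms.
The 2-cycle (worlds s,t with s→t→s) is irreflexive, and the map sending every world to a single reflexive point • is a surjective bounded morphism (forth: every edge maps to (•,•); back: every world has a successor). So any modal formula valid on the 2-cycle is also valid on the reflexive point, which is not irreflexive.
So no modal formula (or set of formulas) defines exactly the irreflexive frames.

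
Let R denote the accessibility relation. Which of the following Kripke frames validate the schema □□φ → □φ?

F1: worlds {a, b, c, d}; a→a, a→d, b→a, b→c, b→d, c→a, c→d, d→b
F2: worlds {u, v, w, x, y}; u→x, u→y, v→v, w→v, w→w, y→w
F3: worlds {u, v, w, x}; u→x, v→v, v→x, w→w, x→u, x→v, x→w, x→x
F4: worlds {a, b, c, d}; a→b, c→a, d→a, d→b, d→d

Frame correspondent (Sahlqvist): ∀x ∀y (Rxy → ∃z (Rxz ∧ Rzy)) — i.e. density.
F1: fails — Rbc but no z with Rbz and Rzc.
F2: fails — Rux but no z with Ruz and Rzx.
F3: condition met.
F4: fails — Rab but no z with Raz and Rzb.
Valid on: F3.

F3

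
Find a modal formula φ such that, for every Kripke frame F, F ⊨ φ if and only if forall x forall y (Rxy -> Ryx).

This is symmetry; the standard corresponding axiom is B: q → □◇q.
Suppose q→□◇q is valid. Take Rxy and set V(q)={x}. Then q at x, so □◇q at x, so ◇q at y, so some z with Ryz has q; z=x, i.e. Ryx.

q → □◇q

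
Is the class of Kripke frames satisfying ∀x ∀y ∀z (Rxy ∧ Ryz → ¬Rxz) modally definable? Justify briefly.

Any modally definable frame class is closed under surjective bounded morphisms.
The 7-cycle (worlds w0,w1,w2,w3,w4,w5,w6 with w0→w1→w2→w3→w4→w5→w6→w0) is intransitive. Mapping every world to a single reflexive point • is a surjective bounded morphism; the reflexive point is not intransitive (R••∧R•• but R••).
So no modal formula (or set of formulas) defines exactly the intransitive frames.

Not modally definable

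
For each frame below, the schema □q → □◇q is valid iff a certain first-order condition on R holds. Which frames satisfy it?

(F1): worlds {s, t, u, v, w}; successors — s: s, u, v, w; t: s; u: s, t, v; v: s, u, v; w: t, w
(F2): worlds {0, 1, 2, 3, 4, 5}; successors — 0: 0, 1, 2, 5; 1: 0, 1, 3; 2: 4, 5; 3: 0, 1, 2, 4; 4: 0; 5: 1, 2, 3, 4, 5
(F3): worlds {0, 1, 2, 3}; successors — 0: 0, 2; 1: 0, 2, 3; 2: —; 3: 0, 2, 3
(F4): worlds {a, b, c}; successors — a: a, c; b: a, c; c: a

(F4)

The schema corresponds to a generalized confluence (Geach) condition: ∀x ∀z (xRz → ∃w (xRw ∧ zRw)).
(F1): fails — wRt but no w* with wRw* and tRw*.
(F2): fails — 2R4 but no w with 2Rw and 4Rw.
(F3): fails — 0R2 but no w with 0Rw and 2Rw.
(F4): satisfies the condition.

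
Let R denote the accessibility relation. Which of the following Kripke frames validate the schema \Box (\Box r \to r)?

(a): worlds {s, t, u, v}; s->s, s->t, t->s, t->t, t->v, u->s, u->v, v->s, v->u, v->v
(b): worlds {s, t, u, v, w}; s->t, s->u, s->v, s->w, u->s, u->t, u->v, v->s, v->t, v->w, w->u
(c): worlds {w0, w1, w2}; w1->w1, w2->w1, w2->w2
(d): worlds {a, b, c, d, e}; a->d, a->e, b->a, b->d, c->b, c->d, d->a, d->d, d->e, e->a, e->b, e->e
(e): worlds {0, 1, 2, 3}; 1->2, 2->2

(c), (e)

The schema corresponds to shift-reflexivity: \forall x \forall y (Rxy \to Ryy).
(a): fails — Rvu but not Ruu.
(b): fails — Ruv but not Rvv.
(c): satisfies the condition.
(d): fails — Reb but not Rbb.
(e): satisfies the condition.
Valid on: (c), (e).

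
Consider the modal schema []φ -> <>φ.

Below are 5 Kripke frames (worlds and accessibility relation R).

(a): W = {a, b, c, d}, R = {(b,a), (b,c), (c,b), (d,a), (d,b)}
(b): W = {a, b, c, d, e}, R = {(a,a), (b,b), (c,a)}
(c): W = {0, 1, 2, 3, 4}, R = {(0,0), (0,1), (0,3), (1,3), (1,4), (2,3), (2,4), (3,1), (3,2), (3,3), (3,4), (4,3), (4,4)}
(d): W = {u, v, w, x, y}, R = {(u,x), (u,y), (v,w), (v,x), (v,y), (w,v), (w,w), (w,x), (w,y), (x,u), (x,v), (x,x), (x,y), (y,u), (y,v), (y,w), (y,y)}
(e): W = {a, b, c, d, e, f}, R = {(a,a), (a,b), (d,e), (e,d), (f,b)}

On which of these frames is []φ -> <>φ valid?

(c), (d)

Frame correspondent (Sahlqvist): forall x exists y Rxy — i.e. seriality.
(a): fails — world a has no successor.
(b): fails — world d has no successor.
(c): ✓.
(d): ✓.
(e): fails — world b has no successor.
Valid on: (c), (d).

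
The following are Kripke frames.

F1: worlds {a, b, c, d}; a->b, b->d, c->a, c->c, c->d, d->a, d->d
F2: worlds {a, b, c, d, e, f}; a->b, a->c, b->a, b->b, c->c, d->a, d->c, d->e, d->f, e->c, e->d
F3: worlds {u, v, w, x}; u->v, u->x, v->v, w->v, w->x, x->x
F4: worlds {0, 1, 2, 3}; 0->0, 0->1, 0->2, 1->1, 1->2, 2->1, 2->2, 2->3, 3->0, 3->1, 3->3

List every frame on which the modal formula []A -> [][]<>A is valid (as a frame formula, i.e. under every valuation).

Frame correspondent (Sahlqvist): forall x forall z (x R^2 z -> exists w (xRw & zRw)) — i.e. a generalized confluence (Geach) condition.
F1: fails — aR²d but no w with aRw and dRw.
F2: fails — bR²c but no w with bRw and cRw.
F3: satisfies the condition.
F4: satisfies the condition.

F3, F4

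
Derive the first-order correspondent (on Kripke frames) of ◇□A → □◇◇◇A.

∀x ∀y ∀z ((xRy ∧ xRz) → ∃w (yRw ∧ zR³w))

This is a Sahlqvist (Geach-type) schema ◇^1□^1A → □^1◇^3A.
Minimal-valuation argument: fix x; take any y with xR^1y and any z with xR^1z. Set V(A) to the set of worlds R-reachable from y in exactly 1 step. Then □^1A holds at y, so the antecedent holds at x; validity forces ◇^3A at z, giving a w with zR^3w and yR^1w.
First-order correspondent: ∀x ∀y ∀z ((xRy ∧ xRz) → ∃w (yRw ∧ zR³w)).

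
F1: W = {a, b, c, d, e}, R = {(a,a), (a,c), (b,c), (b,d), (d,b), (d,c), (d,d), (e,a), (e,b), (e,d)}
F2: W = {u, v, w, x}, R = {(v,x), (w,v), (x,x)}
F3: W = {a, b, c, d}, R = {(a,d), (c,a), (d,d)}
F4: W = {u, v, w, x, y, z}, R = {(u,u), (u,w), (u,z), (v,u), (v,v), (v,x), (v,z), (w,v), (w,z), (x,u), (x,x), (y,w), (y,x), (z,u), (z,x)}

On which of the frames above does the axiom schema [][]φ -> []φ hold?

This is the axiom for density; its first-order frame correspondent is forall x forall y (Rxy -> exists z (Rxz & Rzy)).
F1: condition met.
F2: fails — Rwv but no z with Rwz and Rzv.
F3: fails — Rca but no z with Rcz and Rza.
F4: fails — Ryw but no t with Ryt and Rtw.
Valid on: F1.

F1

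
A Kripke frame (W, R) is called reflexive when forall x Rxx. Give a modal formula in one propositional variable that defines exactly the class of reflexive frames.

A defining formula is □s → s (the T axiom).
Suppose □s→s is valid. At any x set V(s)={w : Rxw}. Then □s holds at x, so s holds at x, i.e. Rxx.

□s → s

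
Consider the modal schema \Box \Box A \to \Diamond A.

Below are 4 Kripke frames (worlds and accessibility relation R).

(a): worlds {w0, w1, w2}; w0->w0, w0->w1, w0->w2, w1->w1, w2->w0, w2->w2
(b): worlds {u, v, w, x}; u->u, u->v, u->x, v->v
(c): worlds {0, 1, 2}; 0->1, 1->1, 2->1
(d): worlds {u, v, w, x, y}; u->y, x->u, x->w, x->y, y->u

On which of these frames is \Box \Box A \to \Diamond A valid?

The schema corresponds to a generalized confluence (Geach) condition: \forall x \exists w (x R^2 w \wedge xRw).
(a): condition met.
(b): fails — at w but no t with wR²t and wRt.
(c): condition met.
(d): fails — at u but no t with uR²t and uRt.
Valid on: (a), (c).

(a), (c)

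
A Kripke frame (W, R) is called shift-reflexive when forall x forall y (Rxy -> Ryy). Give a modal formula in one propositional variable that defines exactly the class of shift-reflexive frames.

A defining formula is □(□ψ → ψ) (the T□ axiom).

□(□ψ → ψ)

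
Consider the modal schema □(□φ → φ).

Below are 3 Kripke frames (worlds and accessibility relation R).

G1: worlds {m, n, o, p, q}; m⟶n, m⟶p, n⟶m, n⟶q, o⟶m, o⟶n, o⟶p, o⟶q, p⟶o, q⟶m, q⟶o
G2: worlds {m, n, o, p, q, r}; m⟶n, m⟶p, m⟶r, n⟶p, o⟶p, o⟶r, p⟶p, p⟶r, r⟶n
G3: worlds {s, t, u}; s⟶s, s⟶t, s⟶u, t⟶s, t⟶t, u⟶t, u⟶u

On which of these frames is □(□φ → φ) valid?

G3

Frame correspondent (Sahlqvist): ∀x ∀y (Rxy → Ryy) — i.e. shift-reflexivity.
G1: fails — Rom but not Rmm.
G2: fails — Rpr but not Rrr.
G3: ✓.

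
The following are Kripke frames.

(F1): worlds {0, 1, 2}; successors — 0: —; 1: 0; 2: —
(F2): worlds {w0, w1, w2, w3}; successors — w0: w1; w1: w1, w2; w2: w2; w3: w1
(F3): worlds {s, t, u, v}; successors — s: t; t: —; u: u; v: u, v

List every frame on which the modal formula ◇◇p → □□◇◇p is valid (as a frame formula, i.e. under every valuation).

The schema corresponds to a generalized confluence (Geach) condition: ∀x ∀y ∀z ((xR²y ∧ xR²z) → ∃w (y = w ∧ zR²w)).
(F1): satisfies the condition.
(F2): fails — w0R²w1, w0R²w2 but no w with w1=w and w2R²w.
(F3): fails — vR²v, vR²u but no w with v=w and uR²w.

(F1)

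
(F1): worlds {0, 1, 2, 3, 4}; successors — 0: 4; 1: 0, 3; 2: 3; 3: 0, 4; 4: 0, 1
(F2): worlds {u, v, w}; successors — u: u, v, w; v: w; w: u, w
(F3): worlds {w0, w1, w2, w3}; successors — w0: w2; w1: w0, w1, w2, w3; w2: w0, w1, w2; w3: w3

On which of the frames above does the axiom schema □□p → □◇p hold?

(F1), (F2), (F3)

Frame correspondent (Sahlqvist): ∀x ∀z (xRz → ∃w (xR²w ∧ zRw)) — i.e. a generalized confluence (Geach) condition.
(F1): ✓.
(F2): ✓.
(F3): ✓.
Valid on: (F1), (F2), (F3).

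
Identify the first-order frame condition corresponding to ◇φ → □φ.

Suppose ◇φ→□φ is valid. Take Rxy, Rxz and set V(φ)={y}. Then ◇φ at x, so □φ at x, so φ at z, i.e. z=y.

partial functionality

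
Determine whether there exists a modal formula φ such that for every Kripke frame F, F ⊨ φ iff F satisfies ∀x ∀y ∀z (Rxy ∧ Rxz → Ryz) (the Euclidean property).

Yes: it is the Euclidean property, defined by the 5 schema ◇r → □◇r.

Yes, by ◇r → □◇r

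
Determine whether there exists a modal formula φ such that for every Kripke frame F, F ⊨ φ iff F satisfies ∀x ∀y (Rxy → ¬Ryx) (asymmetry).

Modal frame validity is preserved under surjective bounded morphisms.
The 3-cycle (worlds w0,w1,w2 with w0→w1→w2→w0) is asymmetric. Mapping every world to a single reflexive point • is a surjective bounded morphism, and the reflexive point is not asymmetric (R•• but asymmetry requires ¬R••).
So no modal formula (or set of formulas) defines exactly the asymmetric frames.

Not modally definable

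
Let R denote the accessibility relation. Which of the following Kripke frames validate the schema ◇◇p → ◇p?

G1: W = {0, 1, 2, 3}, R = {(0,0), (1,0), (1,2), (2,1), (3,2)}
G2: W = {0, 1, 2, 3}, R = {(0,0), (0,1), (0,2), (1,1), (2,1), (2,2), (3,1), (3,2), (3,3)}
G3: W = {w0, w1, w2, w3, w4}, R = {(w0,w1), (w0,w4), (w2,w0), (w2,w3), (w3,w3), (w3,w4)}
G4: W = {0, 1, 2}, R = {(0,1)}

Frame correspondent (Sahlqvist): ∀x ∀y ∀z (Rxy ∧ Ryz → Rxz) — i.e. transitivity.
G1: fails — R32 and R21 but not R31.
G2: ✓.
G3: fails — Rw2w0 and Rw0w4 but not Rw2w4.
G4: ✓.
Valid on: G2, G4.

G2, G4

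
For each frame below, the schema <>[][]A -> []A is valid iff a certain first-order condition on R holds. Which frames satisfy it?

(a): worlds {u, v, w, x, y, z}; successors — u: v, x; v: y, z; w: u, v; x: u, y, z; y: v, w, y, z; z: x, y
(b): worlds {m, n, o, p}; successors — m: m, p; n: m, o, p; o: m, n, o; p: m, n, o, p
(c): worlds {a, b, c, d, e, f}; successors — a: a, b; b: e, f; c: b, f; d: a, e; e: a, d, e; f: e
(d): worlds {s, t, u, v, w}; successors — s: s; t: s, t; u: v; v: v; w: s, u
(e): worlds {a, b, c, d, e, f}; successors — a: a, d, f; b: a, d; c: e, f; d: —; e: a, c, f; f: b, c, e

Frame correspondent (Sahlqvist): forall x forall y forall z ((xRy & xRz) -> exists w (y R^2 w & z = w)) — i.e. a generalized confluence (Geach) condition.
(a): fails — wRu, wRv but no t with uR²t and v=t.
(b): condition met.
(c): fails — aRb, aRb but no w with bR²w and b=w.
(d): fails — tRs, tRt but no w* with sR²w* and t=w*.
(e): fails — aRd, aRa but no w with dR²w and a=w.
Valid on: (b).

(b)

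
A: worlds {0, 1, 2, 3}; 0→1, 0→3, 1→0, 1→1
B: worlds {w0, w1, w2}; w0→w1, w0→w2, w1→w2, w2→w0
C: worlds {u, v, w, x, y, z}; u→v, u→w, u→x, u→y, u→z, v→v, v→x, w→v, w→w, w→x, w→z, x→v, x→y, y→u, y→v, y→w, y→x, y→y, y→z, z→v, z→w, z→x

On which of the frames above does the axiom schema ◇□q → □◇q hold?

C

Frame correspondent (Sahlqvist): ∀x ∀y ∀z (Rxy ∧ Rxz → ∃w (Ryw ∧ Rzw)) — i.e. convergence.
A: fails — R01 and R03 but 1 and 3 have no common successor.
B: fails — Rw0w1 and Rw0w2 but w1 and w2 have no common successor.
C: holds.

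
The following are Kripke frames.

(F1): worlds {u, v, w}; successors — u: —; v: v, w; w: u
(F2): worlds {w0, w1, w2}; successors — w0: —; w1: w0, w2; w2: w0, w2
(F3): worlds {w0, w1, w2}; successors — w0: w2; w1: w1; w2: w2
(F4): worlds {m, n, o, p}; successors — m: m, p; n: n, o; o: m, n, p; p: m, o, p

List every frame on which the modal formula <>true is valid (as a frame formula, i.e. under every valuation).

The schema corresponds to seriality: forall x exists y Rxy.
(F1): fails — world u has no successor.
(F2): fails — world w0 has no successor.
(F3): satisfies the condition.
(F4): satisfies the condition.
Valid on: (F3), (F4).

(F3), (F4)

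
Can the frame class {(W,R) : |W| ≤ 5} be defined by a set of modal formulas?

If a class were modally definable it would be closed under disjoint unions (Goldblatt–Thomason).
Any modal formula valid on each of 6 disjoint one-world frames is valid on their disjoint union (validity is preserved under disjoint unions). Each one-world frame has |W|=1≤5, but the union has |W|=6.
Hence having at most 5 worlds is not modally definable.

Not definable by any modal formula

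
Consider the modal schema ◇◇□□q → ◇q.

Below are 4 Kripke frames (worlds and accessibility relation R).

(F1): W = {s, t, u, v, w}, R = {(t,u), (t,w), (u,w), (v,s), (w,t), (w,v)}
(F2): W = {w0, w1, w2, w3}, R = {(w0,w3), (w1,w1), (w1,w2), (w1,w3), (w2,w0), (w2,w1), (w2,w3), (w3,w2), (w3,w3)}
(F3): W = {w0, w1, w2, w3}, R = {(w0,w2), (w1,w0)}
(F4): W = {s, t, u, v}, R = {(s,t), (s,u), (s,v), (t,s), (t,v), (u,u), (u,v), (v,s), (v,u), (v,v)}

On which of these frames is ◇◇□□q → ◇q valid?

(F2), (F4)

Frame correspondent (Sahlqvist): ∀x ∀y (xR²y → ∃w (yR²w ∧ xRw)) — i.e. a generalized confluence (Geach) condition.
(F1): fails — tR²v but no w* with vR²w* and tRw*.
(F2): condition met.
(F3): fails — w1R²w2 but no w with w2R²w and w1Rw.
(F4): condition met.
Valid on: (F2), (F4).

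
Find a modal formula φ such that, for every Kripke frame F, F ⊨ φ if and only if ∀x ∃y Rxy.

The condition is seriality. The D schema □s → ◇s defines it.
Suppose □s→◇s is valid. At any x set V(s)=W. Then □s at x, so ◇s at x, so x has a successor.

□s → ◇s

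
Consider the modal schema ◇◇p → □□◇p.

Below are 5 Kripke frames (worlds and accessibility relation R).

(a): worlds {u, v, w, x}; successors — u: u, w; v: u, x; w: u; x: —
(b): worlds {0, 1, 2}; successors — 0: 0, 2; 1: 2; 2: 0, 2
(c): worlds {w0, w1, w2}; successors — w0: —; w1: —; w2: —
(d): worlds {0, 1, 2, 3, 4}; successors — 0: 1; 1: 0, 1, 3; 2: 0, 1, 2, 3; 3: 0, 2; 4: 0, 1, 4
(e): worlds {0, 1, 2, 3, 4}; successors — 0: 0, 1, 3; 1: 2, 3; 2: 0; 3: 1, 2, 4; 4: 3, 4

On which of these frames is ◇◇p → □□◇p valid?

(b), (c)

The schema corresponds to a generalized confluence (Geach) condition: ∀x ∀y ∀z ((xR²y ∧ xR²z) → ∃w (y = w ∧ zRw)).
(a): fails — uR²w, uR²w but no t with w=t and wRt.
(b): condition met.
(c): condition met.
(d): fails — 0R²0, 0R²0 but no w with 0=w and 0Rw.
(e): fails — 0R²0, 0R²1 but no w with 0=w and 1Rw.
Valid on: (b), (c).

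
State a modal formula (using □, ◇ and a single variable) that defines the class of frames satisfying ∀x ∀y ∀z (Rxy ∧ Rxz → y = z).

A defining formula is ◇s → □s (the CD axiom).
Suppose ◇s→□s is valid. Take Rxy, Rxz and set V(s)={y}. Then ◇s at x, so □s at x, so s at z, i.e. z=y.

◇s → □s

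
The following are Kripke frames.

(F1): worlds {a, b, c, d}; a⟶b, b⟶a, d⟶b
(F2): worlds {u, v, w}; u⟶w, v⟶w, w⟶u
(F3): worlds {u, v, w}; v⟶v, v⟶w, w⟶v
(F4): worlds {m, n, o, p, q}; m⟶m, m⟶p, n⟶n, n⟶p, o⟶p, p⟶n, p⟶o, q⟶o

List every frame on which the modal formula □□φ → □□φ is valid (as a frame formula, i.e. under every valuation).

Frame correspondent (Sahlqvist): ∀x ∀z (xR²z → ∃w (xR²w ∧ z = w)) — i.e. a generalized confluence (Geach) condition.
(F1): holds.
(F2): holds.
(F3): holds.
(F4): holds.
Valid on: (F1), (F2), (F3), (F4).

(F1), (F2), (F3), (F4)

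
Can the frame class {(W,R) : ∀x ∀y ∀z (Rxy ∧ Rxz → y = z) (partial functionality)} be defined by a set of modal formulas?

The condition is partial functionality. A defining modal formula is ◇q → □q.
Suppose ◇q→□q is valid. Take Rxy, Rxz and set V(q)={y}. Then ◇q at x, so □q at x, so q at z, i.e. z=y.

Yes, by ◇q → □q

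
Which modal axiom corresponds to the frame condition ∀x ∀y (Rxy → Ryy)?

A defining formula is □(□ψ → ψ) (the T□ axiom).

□(□ψ → ψ)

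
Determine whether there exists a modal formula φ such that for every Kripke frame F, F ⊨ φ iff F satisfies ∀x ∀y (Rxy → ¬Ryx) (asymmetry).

No — not modally definable

If a class were modally definable it would be closed under surjective bounded morphisms (Goldblatt–Thomason).
The 5-cycle (worlds w0,w1,w2,w3,w4 with w0→w1→w2→w3→w4→w0) is asymmetric. Mapping every world to a single reflexive point • is a surjective bounded morphism, and the reflexive point is not asymmetric (R•• but asymmetry requires ¬R••).
So no modal formula (or set of formulas) defines exactly the asymmetric frames.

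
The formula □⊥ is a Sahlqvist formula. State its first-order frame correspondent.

□⊥ is valid iff no world has any successor (otherwise □⊥ fails at any world with one).

emptiness of R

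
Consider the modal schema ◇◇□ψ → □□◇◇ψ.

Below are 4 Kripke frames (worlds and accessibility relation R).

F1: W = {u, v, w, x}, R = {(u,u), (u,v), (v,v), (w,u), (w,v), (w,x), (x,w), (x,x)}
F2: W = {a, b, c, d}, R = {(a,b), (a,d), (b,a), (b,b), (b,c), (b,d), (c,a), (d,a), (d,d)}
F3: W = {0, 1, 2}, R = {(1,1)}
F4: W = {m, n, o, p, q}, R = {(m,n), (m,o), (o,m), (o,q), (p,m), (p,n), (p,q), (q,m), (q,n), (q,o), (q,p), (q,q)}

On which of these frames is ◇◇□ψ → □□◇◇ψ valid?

F3

This is the axiom for a generalized confluence (Geach) condition; its first-order frame correspondent is ∀x ∀y ∀z ((xR²y ∧ xR²z) → ∃w (yRw ∧ zR²w)).
F1: fails — wR²x, wR²u but no t with xRt and uR²t.
F2: fails — aR²c, aR²c but no w with cRw and cR²w.
F3: ✓.
F4: fails — mR²m, mR²m but no w with mRw and mR²w.
Valid on: F3.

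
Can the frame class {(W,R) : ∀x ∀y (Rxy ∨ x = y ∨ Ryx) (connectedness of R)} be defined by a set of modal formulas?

No

Any modally definable frame class is closed under disjoint unions.
Take 2 disjoint single-world reflexive frames: each is trivially connected, but their disjoint union has 2 worlds with no edge between distinct components, so it is not connected.
So no modal formula (or set of formulas) defines exactly the connected frames.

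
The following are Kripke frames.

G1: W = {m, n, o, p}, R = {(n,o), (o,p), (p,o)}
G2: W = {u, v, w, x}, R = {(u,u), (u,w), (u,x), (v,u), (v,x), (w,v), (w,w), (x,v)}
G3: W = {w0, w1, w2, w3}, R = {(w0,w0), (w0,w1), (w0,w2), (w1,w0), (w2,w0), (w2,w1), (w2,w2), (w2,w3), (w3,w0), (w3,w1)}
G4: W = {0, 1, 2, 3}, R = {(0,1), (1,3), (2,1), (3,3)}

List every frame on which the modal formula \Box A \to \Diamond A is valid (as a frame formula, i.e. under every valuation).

Frame correspondent (Sahlqvist): \forall x \exists y Rxy — i.e. seriality.
G1: fails — world m has no successor.
G2: satisfies the condition.
G3: satisfies the condition.
G4: satisfies the condition.

G2, G3, G4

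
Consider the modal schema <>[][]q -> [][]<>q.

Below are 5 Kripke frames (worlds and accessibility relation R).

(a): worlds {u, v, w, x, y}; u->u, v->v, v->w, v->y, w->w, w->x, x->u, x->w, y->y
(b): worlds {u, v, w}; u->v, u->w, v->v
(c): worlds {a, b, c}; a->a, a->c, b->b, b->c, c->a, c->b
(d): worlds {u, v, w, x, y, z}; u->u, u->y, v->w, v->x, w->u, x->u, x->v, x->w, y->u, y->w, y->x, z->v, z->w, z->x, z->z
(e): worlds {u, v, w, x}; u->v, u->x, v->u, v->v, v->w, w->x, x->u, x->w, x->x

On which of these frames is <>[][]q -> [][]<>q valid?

(c), (e)

The schema corresponds to a generalized confluence (Geach) condition: forall x forall y forall z ((xRy & x R^2 z) -> exists w (y R^2 w & zRw)).
(a): fails — vRw, vR²y but no t with wR²t and yRt.
(b): fails — uRw, uR²v but no t with wR²t and vRt.
(c): ✓.
(d): fails — vRw, vR²v but no t with wR²t and vRt.
(e): ✓.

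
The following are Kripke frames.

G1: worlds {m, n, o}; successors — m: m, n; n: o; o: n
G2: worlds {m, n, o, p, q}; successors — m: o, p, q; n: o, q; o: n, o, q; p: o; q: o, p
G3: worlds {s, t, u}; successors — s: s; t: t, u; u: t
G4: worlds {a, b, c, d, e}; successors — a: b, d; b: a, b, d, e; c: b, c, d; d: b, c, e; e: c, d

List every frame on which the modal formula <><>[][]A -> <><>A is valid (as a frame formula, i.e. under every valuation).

Frame correspondent (Sahlqvist): forall x forall y (x R^2 y -> exists w (y R^2 w & x R^2 w)) — i.e. a generalized confluence (Geach) condition.
G1: condition met.
G2: condition met.
G3: condition met.
G4: condition met.
Valid on: G1, G2, G3, G4.

G1, G2, G3, G4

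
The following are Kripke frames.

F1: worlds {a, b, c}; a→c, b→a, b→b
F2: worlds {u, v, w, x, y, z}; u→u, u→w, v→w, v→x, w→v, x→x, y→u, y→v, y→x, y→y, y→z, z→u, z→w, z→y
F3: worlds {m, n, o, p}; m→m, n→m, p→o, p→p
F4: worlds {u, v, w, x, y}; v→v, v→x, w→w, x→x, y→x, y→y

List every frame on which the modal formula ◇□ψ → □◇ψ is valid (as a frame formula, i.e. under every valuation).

F4

This is the axiom for convergence; its first-order frame correspondent is ∀x ∀y ∀z (Rxy ∧ Rxz → ∃w (Ryw ∧ Rzw)).
F1: fails — Rac and Rac but c and c have no common successor.
F2: fails — Ruw and Ruu but w and u have no common successor.
F3: fails — Rpo and Rpo but o and o have no common successor.
F4: satisfies the condition.
Valid on: F4.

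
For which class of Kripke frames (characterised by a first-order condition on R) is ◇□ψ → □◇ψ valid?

This is the .2 axiom.
Its frame correspondent is convergence — ∀x ∀y ∀z (Rxy ∧ Rxz → ∃w (Ryw ∧ Rzw)).

Convergence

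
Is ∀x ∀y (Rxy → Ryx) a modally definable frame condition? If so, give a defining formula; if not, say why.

Yes: it is symmetry, defined by the B schema r → □◇r.
Suppose r→□◇r is valid. Take Rxy and set V(r)={x}. Then r at x, so □◇r at x, so ◇r at y, so some z with Ryz has r; z=x, i.e. Ryx.

Yes, by r → □◇r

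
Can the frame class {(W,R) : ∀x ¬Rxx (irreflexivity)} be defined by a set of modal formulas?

If a class were modally definable it would be closed under surjective bounded morphisms (Goldblatt–Thomason).
The 3-cycle (worlds s,t,u with s→t→u→s) is irreflexive, and the map sending every world to a single reflexive point • is a surjective bounded morphism (forth: every edge maps to (•,•); back: every world has a successor). So any modal formula valid on the 3-cycle is also valid on the reflexive point, which is not irreflexive.
So the class is not modally definable.

No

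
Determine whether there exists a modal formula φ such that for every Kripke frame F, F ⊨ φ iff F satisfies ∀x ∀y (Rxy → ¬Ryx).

No

Modal frame validity is preserved under surjective bounded morphisms.
The 5-cycle (worlds s,t,u,v,w with s→t→u→v→w→s) is asymmetric. Mapping every world to a single reflexive point • is a surjective bounded morphism, and the reflexive point is not asymmetric (R•• but asymmetry requires ¬R••).
So the class is not modally definable.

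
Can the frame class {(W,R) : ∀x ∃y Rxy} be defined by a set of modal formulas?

The condition is seriality. A defining modal formula is □r → ◇r.
Suppose □r→◇r is valid. At any x set V(r)=W. Then □r at x, so ◇r at x, so x has a successor.

Yes — defined by □r → ◇r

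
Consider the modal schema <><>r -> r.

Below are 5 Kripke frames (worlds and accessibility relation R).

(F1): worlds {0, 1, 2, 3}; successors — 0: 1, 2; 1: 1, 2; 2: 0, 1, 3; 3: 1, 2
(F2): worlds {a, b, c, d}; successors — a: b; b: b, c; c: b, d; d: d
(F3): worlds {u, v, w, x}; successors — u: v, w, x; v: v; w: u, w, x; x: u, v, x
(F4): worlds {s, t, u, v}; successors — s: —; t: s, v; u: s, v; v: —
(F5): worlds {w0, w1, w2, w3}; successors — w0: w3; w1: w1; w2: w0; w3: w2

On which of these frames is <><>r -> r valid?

(F4)

Frame correspondent (Sahlqvist): forall x forall y (x R^2 y -> exists w (y = w & x = w)) — i.e. a generalized confluence (Geach) condition.
(F1): fails — 0R²1 but 1 ≠ 0.
(F2): fails — aR²b but b ≠ a.
(F3): fails — uR²v but v ≠ u.
(F4): condition met.
(F5): fails — w0R²w2 but w2 ≠ w0.
Valid on: (F4).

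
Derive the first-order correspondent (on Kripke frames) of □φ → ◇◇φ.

∀x ∃w (xRw ∧ xR²w)

This is a Sahlqvist (Geach-type) schema ◇^0□^1φ → □^0◇^2φ.
Minimal-valuation argument: fix x; take any y with xR^0y and any z with xR^0z. Set V(φ) to the set of worlds R-reachable from y in exactly 1 step. Then □^1φ holds at y, so the antecedent holds at x; validity forces ◇^2φ at z, giving a w with zR^2w and yR^1w.
First-order correspondent: ∀x ∃w (xRw ∧ xR²w).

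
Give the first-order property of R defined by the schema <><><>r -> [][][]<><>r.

This is a Sahlqvist (Geach-type) schema ◇^3□^0r → □^3◇^2r.
Minimal-valuation argument: fix x; take any y with xR^3y and any z with xR^3z. Set V(r) to the set of worlds R-reachable from y in exactly 0 steps. Then □^0r holds at y, so the antecedent holds at x; validity forces ◇^2r at z, giving a w with zR^2w and yR^0w.
First-order correspondent: forall x forall y forall z ((x R^3 y & x R^3 z) -> exists w (y = w & z R^2 w)).

forall x forall y forall z ((x R^3 y & x R^3 z) -> exists w (y = w & z R^2 w))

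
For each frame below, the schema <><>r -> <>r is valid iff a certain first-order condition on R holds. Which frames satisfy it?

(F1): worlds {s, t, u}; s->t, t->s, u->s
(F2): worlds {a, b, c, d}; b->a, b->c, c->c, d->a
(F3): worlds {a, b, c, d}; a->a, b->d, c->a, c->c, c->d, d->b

(F2)

This is the axiom for transitivity; its first-order frame correspondent is forall x forall y forall z (Rxy & Ryz -> Rxz).
(F1): fails — Rus and Rst but not Rut.
(F2): satisfies the condition.
(F3): fails — Rcd and Rdb but not Rcb.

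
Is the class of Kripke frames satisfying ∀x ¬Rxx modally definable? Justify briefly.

Any modally definable frame class is closed under surjective bounded morphisms.
The 5-cycle (worlds s,t,u,v,w with s→t→u→v→w→s) is irreflexive, and the map sending every world to a single reflexive point • is a surjective bounded morphism (forth: every edge maps to (•,•); back: every world has a successor). So any modal formula valid on the 5-cycle is also valid on the reflexive point, which is not irreflexive.
So no modal formula (or set of formulas) defines exactly the irreflexive frames.

Not definable by any modal formula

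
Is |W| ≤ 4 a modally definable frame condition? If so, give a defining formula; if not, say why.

No — not modally definable

Any modally definable frame class is closed under disjoint unions.
Any modal formula valid on each of 5 disjoint one-world frames is valid on their disjoint union (validity is preserved under disjoint unions). Each one-world frame has |W|=1≤4, but the union has |W|=5.
So no modal formula (or set of formulas) defines exactly the |W|≤4 frames.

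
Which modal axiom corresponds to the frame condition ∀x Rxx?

□r → r

The condition is reflexivity. The T schema □r → r defines it.
Suppose □r→r is valid. At any x set V(r)={w : Rxw}. Then □r holds at x, so r holds at x, i.e. Rxx.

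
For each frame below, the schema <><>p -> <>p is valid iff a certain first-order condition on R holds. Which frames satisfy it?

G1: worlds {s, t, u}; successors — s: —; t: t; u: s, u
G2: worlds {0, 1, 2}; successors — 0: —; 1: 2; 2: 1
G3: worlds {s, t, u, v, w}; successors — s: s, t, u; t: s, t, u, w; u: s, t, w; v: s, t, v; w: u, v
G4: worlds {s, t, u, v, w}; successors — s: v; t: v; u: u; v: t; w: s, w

G1

This is the axiom for transitivity; its first-order frame correspondent is forall x forall y forall z (Rxy & Ryz -> Rxz).
G1: satisfies the condition.
G2: fails — R12 and R21 but not R11.
G3: fails — Ruw and Rwu but not Ruu.
G4: fails — Rtv and Rvt but not Rtt.
Valid on: G1.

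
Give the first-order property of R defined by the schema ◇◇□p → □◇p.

∀x ∀y ∀z ((xR²y ∧ xRz) → ∃w (yRw ∧ zRw))

This is a Sahlqvist (Geach-type) schema ◇^2□^1p → □^1◇^1p.
Minimal-valuation argument: fix x; take any y with xR^2y and any z with xR^1z. Set V(p) to the set of worlds R-reachable from y in exactly 1 step. Then □^1p holds at y, so the antecedent holds at x; validity forces ◇^1p at z, giving a w with zR^1w and yR^1w.
First-order correspondent: ∀x ∀y ∀z ((xR²y ∧ xRz) → ∃w (yRw ∧ zRw)).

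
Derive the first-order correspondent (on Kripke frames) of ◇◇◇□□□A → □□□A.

∀x ∀y ∀z ((xR³y ∧ xR³z) → ∃w (yR³w ∧ z = w))

This is a Sahlqvist (Geach-type) schema ◇^3□^3A → □^3◇^0A.
First-order correspondent: ∀x ∀y ∀z ((xR³y ∧ xR³z) → ∃w (yR³w ∧ z = w)).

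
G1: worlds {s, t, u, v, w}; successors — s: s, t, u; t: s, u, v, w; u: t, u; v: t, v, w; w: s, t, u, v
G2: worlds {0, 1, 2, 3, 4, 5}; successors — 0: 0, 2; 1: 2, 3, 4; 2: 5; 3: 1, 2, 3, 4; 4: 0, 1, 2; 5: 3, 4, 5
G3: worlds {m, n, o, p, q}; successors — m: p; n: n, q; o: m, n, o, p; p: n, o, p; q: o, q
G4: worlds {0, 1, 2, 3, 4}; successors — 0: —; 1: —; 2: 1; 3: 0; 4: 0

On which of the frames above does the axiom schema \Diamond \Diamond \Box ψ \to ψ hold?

G4

Frame correspondent (Sahlqvist): \forall x \forall y (x R^2 y \to \exists w (yRw \wedge x = w)) — i.e. a generalized confluence (Geach) condition.
G1: fails — sR²u but no w* with uRw* and s=w*.
G2: fails — 0R²2 but no w with 2Rw and 0=w.
G3: fails — mR²n but no w with nRw and m=w.
G4: ✓.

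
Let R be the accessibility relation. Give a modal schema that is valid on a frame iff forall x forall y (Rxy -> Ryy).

□(□ψ → ψ)

A defining formula is □(□ψ → ψ) (the T□ axiom).
Suppose □(□ψ→ψ) is valid. Take Rxy and set V(ψ)={w : Ryw}. Then at y, □ψ holds; since □(□ψ→ψ) at x, □ψ→ψ at y, so ψ at y, i.e. Ryy.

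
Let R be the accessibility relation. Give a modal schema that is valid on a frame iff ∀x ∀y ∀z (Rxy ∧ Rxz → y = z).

◇ψ → □ψ

This is partial functionality; the standard corresponding axiom is CD: ◇ψ → □ψ.
Suppose ◇ψ→□ψ is valid. Take Rxy, Rxz and set V(ψ)={y}. Then ◇ψ at x, so □ψ at x, so ψ at z, i.e. z=y.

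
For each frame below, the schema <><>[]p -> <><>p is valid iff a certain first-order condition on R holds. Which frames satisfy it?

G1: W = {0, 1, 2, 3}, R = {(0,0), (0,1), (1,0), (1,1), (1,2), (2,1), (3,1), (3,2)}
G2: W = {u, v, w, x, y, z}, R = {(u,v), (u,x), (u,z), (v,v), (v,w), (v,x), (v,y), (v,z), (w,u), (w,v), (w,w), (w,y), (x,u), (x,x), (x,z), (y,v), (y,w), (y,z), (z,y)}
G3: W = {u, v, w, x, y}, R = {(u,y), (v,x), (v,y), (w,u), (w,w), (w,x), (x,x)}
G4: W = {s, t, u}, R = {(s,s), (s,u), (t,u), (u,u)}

G1, G4

The schema corresponds to a generalized confluence (Geach) condition: forall x forall y (x R^2 y -> exists w (yRw & x R^2 w)).
G1: holds.
G2: fails — zR²z but no t with zRt and zR²t.
G3: fails — wR²y but no t with yRt and wR²t.
G4: holds.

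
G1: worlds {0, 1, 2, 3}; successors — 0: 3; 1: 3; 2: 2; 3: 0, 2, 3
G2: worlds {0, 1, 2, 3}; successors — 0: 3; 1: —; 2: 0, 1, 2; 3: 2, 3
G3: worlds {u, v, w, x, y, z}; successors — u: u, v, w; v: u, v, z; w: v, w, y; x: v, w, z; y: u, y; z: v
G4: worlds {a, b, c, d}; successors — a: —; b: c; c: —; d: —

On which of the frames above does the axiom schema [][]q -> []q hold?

The schema corresponds to density: forall x forall y (Rxy -> exists z (Rxz & Rzy)).
G1: holds.
G2: holds.
G3: holds.
G4: fails — Rbc but no z with Rbz and Rzc.
Valid on: G1, G2, G3.

G1, G2, G3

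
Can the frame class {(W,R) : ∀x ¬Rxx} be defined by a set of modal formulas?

If a class were modally definable it would be closed under surjective bounded morphisms (Goldblatt–Thomason).
The 5-cycle (worlds w0,w1,w2,w3,w4 with w0→w1→w2→w3→w4→w0) is irreflexive, and the map sending every world to a single reflexive point • is a surjective bounded morphism (forth: every edge maps to (•,•); back: every world has a successor). So any modal formula valid on the 5-cycle is also valid on the reflexive point, which is not irreflexive.
Hence irreflexivity is not modally definable.

No — not modally definable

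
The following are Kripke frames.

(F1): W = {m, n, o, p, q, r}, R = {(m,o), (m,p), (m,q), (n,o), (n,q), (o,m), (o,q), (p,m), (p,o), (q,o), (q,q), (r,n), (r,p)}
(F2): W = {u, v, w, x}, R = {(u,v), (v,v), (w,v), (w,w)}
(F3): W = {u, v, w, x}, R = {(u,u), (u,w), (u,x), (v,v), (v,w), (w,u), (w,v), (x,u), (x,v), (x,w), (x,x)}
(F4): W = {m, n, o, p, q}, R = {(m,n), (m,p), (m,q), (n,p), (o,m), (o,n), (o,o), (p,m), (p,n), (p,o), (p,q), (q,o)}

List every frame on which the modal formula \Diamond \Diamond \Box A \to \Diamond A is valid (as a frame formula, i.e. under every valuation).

(F2), (F3)

The schema corresponds to a generalized confluence (Geach) condition: \forall x \forall y (x R^2 y \to \exists w (yRw \wedge xRw)).
(F1): fails — rR²o but no w with oRw and rRw.
(F2): satisfies the condition.
(F3): satisfies the condition.
(F4): fails — mR²q but no w with qRw and mRw.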